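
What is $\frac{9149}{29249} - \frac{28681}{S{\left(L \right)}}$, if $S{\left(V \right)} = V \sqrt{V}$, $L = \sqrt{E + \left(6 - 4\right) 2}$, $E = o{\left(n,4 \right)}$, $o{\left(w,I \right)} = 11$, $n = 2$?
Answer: $\frac{9149}{29249} - \frac{28681 \sqrt[4]{15}}{15} \approx -3762.6$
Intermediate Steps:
$E = 11$
$L = \sqrt{15}$ ($L = \sqrt{11 + \left(6 - 4\right) 2} = \sqrt{11 + 2 \cdot 2} = \sqrt{11 + 4} = \sqrt{15} \approx 3.873$)
$S{\left(V \right)} = V^{\frac{3}{2}}$
$\frac{9149}{29249} - \frac{28681}{S{\left(L \right)}} = \frac{9149}{29249} - \frac{28681}{\left(\sqrt{15}\right)^{\frac{3}{2}}} = 9149 \cdot \frac{1}{29249} - \frac{28681}{15^{\frac{3}{4}}} = \frac{9149}{29249} - 28681 \frac{\sqrt[4]{15}}{15} = \frac{9149}{29249} - \frac{28681 \sqrt[4]{15}}{15}$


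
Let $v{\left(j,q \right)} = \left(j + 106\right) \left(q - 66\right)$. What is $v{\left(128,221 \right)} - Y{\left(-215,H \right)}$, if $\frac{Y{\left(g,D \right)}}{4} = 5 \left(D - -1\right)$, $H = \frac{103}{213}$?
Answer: $\frac{7719190}{213} \approx 36240.0$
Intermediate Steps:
$v{\left(j,q \right)} = \left(-66 + q\right) \left(106 + j\right)$ ($v{\left(j,q \right)} = \left(106 + j\right) \left(-66 + q\right) = \left(-66 + q\right) \left(106 + j\right)$)
$H = \frac{103}{213}$ ($H = 103 \cdot \frac{1}{213} = \frac{103}{213} \approx 0.48357$)
$Y{\left(g,D \right)} = 20 + 20 D$ ($Y{\left(g,D \right)} = 4 \cdot 5 \left(D - -1\right) = 4 \cdot 5 \left(D + 1\right) = 4 \cdot 5 \left(1 + D\right) = 4 \left(5 + 5 D\right) = 20 + 20 D$)
$v{\left(128,221 \right)} - Y{\left(-215,H \right)} = \left(-6996 - 8448 + 106 \cdot 221 + 128 \cdot 221\right) - \left(20 + 20 \cdot \frac{103}{213}\right) = \left(-6996 - 8448 + 23426 + 28288\right) - \left(20 + \frac{2060}{213}\right) = 36270 - \frac{6320}{213} = \frac{7719190}{213}$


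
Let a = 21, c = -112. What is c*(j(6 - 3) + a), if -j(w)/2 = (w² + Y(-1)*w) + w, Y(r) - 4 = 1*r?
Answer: 2352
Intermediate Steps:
Y(r) = 4 + r (Y(r) = 4 + 1*r = 4 + r)
j(w) = -8*w - 2*w² (j(w) = -2*((w² + (4 - 1)*w) + w) = -2*((w² + 3*w) + w) = -2*(w² + 4*w) = -8*w - 2*w²)
c*(j(6 - 3) + a) = -112*(-2*(6 - 3)*(4 + (6 - 3)) + 21) = -112*(-2*3*(4 + 3) + 21) = -112*(-2*3*7 + 21) = -112*(-42 + 21) = -112*(-21) = 2352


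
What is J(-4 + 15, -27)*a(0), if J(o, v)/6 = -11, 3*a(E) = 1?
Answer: -22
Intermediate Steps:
a(E) = 1/3 (a(E) = (1/3)*1 = 1/3)
J(o, v) = -66 (J(o, v) = 6*(-11) = -66)
J(-4 + 15, -27)*a(0) = -66*1/3 = -22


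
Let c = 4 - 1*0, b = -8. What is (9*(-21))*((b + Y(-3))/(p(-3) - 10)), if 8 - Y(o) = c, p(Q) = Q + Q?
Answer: -189/4 ≈ -47.250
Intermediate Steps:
p(Q) = 2*Q
c = 4 (c = 4 + 0 = 4)
Y(o) = 4 (Y(o) = 8 - 1*4 = 8 - 4 = 4)
(9*(-21))*((b + Y(-3))/(p(-3) - 10)) = (9*(-21))*((-8 + 4)/(2*(-3) - 10)) = -(-756)/(-6 - 10) = -(-756)/(-16) = -(-756)*(-1)/16 = -189*1/4 = -189/4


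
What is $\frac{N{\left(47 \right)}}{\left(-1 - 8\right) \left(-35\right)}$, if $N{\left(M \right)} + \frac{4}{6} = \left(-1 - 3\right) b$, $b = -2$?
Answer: $\frac{22}{945} \approx 0.02328$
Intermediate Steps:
$N{\left(M \right)} = \frac{22}{3}$ ($N{\left(M \right)} = - \frac{2}{3} + \left(-1 - 3\right) \left(-2\right) = - \frac{2}{3} - -8 = - \frac{2}{3} + 8 = \frac{22}{3}$)
$\frac{N{\left(47 \right)}}{\left(-1 - 8\right) \left(-35\right)} = \frac{22}{3 \left(-1 - 8\right) \left(-35\right)} = \frac{22}{3 \left(\left(-9\right) \left(-35\right)\right)} = \frac{22}{3 \cdot 315} = \frac{22}{3} \cdot \frac{1}{315} = \frac{22}{945}$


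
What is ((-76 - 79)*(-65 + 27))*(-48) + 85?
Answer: -282635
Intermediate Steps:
((-76 - 79)*(-65 + 27))*(-48) + 85 = -155*(-38)*(-48) + 85 = 5890*(-48) + 85 = -282720 + 85 = -282635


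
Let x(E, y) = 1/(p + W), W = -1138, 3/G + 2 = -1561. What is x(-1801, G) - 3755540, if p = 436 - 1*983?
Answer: -6328084901/1685 ≈ -3.7555e+6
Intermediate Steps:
G = -1/521 (G = 3/(-2 - 1561) = 3/(-1563) = 3*(-1/1563) = -1/521 ≈ -0.0019194)
p = -547 (p = 436 - 983 = -547)
x(E, y) = -1/1685 (x(E, y) = 1/(-547 - 1138) = 1/(-1685) = -1/1685)
x(-1801, G) - 3755540 = -1/1685 - 3755540 = -6328084901/1685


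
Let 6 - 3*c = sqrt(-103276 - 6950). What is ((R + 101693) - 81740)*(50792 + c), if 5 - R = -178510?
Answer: 10080983592 - 66156*I*sqrt(110226) ≈ 1.0081e+10 - 2.1964e+7*I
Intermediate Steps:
R = 178515 (R = 5 - 1*(-178510) = 5 + 178510 = 178515)
c = 2 - I*sqrt(110226)/3 (c = 2 - sqrt(-103276 - 6950)/3 = 2 - I*sqrt(110226)/3 ≈ 2.0 - 110.67*I)
((R + 101693) - 81740)*(50792 + c) = ((178515 + 101693) - 81740)*(50792 + (2 - I*sqrt(110226)/3)) = (280208 - 81740)*(50794 - I*sqrt(110226)/3) = 198468*(50794 - I*sqrt(110226)/3) = 10080983592 - 66156*I*sqrt(110226)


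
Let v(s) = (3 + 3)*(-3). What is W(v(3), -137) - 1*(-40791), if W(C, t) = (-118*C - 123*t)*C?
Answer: -300759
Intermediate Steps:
v(s) = -18 (v(s) = 6*(-3) = -18)
W(C, t) = C*(-123*t - 118*C) (W(C, t) = (-123*t - 118*C)*C = C*(-123*t - 118*C))
W(v(3), -137) - 1*(-40791) = -1*(-18)*(118*(-18) + 123*(-137)) - 1*(-40791) = -1*(-18)*(-2124 - 16851) + 40791 = -1*(-18)*(-18975) + 40791 = -341550 + 40791 = -300759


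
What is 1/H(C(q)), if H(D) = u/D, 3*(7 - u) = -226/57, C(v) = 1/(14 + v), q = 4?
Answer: 19/2846 ≈ 0.0066760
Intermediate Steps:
u = 1423/171 (u = 7 - (-226)/(3*57) = 7 - ⅓*(-226/57) = 7 + 226/171 = 1423/171 ≈ 8.3216)
H(D) = 1423/(171*D)
1/H(C(q)) = 1/(1423/(171*(1/(14 + 4)))) = 1/(1423/(171*(1/18))) = 1/((1423/171)*18) = 1/(2846/19) = 19/2846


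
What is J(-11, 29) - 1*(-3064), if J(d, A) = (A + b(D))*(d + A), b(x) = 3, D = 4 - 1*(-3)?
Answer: 3640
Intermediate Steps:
D = 7 (D = 4 + 3 = 7)
J(d, A) = (3 + A)*(A + d) (J(d, A) = (A + 3)*(d + A) = (3 + A)*(A + d))
J(-11, 29) - 1*(-3064) = (29² + 3*29 + 3*(-11) + 29*(-11)) - 1*(-3064) = (841 + 87 - 33 - 319) + 3064 = 576 + 3064 = 3640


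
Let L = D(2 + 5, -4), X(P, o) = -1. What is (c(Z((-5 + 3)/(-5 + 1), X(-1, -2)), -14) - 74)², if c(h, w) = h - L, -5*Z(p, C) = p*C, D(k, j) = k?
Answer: 654481/100 ≈ 6544.8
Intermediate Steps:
L = 7 (L = 2 + 5 = 7)
Z(p, C) = -C*p/5 (Z(p, C) = -p*C/5 = -C*p/5)
c(h, w) = -7 + h (c(h, w) = h - 1*7 = h - 7 = -7 + h)
(c(Z((-5 + 3)/(-5 + 1), X(-1, -2)), -14) - 74)² = ((-7 - ⅕*(-1)*(-5 + 3)/(-5 + 1)) - 74)² = ((-7 - ⅕*(-1)*(-2/(-4))) - 74)² = ((-7 - ⅕*(-1)*(-2*(-¼))) - 74)² = ((-7 - ⅕*(-1)*½) - 74)² = ((-7 + ⅒) - 74)² = (-69/10 - 74)² = (-809/10)² = 654481/100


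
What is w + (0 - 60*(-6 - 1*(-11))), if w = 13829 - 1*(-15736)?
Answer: 29265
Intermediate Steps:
w = 29565 (w = 13829 + 15736 = 29565)
w + (0 - 60*(-6 - 1*(-11))) = 29565 + (0 - 60*(-6 - 1*(-11))) = 29565 + (0 - 60*(-6 + 11)) = 29565 + (0 - 60*5) = 29565 + (0 - 300) = 29565 - 300 = 29265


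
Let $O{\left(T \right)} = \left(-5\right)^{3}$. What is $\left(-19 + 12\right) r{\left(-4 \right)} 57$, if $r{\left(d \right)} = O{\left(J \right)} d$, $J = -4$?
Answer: $-199500$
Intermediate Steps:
$O{\left(T \right)} = -125$
$r{\left(d \right)} = - 125 d$
$\left(-19 + 12\right) r{\left(-4 \right)} 57 = \left(-19 + 12\right) \left(\left(-125\right) \left(-4\right)\right) 57 = \left(-7\right) 500 \cdot 57 = \left(-3500\right) 57 = -199500$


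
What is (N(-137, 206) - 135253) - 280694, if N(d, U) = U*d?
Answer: -444169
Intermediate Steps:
(N(-137, 206) - 135253) - 280694 = (206*(-137) - 135253) - 280694 = (-28222 - 135253) - 280694 = -163475 - 280694 = -444169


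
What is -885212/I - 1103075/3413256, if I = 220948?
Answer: -116613478049/26934003096 ≈ -4.3296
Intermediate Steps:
-885212/I - 1103075/3413256 = -885212/220948 - 1103075/3413256 = -885212*1/220948 - 1103075*1/3413256 = -221303/55237 - 1103075/3413256 = -116613478049/26934003096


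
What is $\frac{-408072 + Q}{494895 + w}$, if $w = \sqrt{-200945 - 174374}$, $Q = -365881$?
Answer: $- \frac{383025469935}{244921436344} + \frac{773953 i \sqrt{375319}}{244921436344} \approx -1.5639 + 0.0019359 i$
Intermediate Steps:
$w = i \sqrt{375319}$ ($w = \sqrt{-375319} = i \sqrt{375319} \approx 612.63 i$)
$\frac{-408072 + Q}{494895 + w} = \frac{-408072 - 365881}{494895 + i \sqrt{375319}} = - \frac{773953}{494895 + i \sqrt{375319}}$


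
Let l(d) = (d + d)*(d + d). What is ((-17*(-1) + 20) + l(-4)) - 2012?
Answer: -1911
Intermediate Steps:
l(d) = 4*d² (l(d) = (2*d)*(2*d) = 4*d²)
((-17*(-1) + 20) + l(-4)) - 2012 = ((-17*(-1) + 20) + 4*(-4)²) - 2012 = ((17 + 20) + 4*16) - 2012 = (37 + 64) - 2012 = 101 - 2012 = -1911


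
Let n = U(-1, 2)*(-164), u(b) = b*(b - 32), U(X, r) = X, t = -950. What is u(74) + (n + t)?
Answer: 2322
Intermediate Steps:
u(b) = b*(-32 + b)
n = 164 (n = -1*(-164) = 164)
u(74) + (n + t) = 74*(-32 + 74) + (164 - 950) = 74*42 - 786 = 3108 - 786 = 2322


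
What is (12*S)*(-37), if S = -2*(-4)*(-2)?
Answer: 7104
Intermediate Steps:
S = -16 (S = 8*(-2) = -16)
(12*S)*(-37) = (12*(-16))*(-37) = -192*(-37) = 7104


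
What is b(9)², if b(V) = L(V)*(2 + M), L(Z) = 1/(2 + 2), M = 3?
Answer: 25/16 ≈ 1.5625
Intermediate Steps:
L(Z) = ¼ (L(Z) = 1/4 = ¼)
b(V) = 5/4 (b(V) = (2 + 3)/4 = (¼)*5 = 5/4)
b(9)² = (5/4)² = 25/16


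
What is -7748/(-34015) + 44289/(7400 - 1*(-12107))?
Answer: 1657630571/663530605 ≈ 2.4982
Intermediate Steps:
-7748/(-34015) + 44289/(7400 - 1*(-12107)) = -7748*(-1/34015) + 44289/(7400 + 12107) = 7748/34015 + 44289/19507 = 1657630571/663530605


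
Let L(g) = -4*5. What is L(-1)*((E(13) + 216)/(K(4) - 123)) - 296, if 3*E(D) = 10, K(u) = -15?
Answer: -54692/207 ≈ -264.21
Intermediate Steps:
L(g) = -20
E(D) = 10/3 (E(D) = (⅓)*10 = 10/3)
L(-1)*((E(13) + 216)/(K(4) - 123)) - 296 = -20*(10/3 + 216)/(-15 - 123) - 296 = -13160/(3*(-138)) - 296 = -13160*(-1)/(3*138) - 296 = -20*(-329/207) - 296 = 6580/207 - 296 = -54692/207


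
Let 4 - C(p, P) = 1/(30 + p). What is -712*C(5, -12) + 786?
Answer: -71458/35 ≈ -2041.7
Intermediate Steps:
C(p, P) = 4 - 1/(30 + p)
-712*C(5, -12) + 786 = -712*(119 + 4*5)/(30 + 5) + 786 = -712*(119 + 20)/35 + 786 = -712*139/35 + 786 = -98968/35 + 786 = -71458/35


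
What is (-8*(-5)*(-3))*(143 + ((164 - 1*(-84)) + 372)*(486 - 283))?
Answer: -15120360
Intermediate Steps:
(-8*(-5)*(-3))*(143 + ((164 - 1*(-84)) + 372)*(486 - 283)) = (40*(-3))*(143 + ((164 + 84) + 372)*203) = -120*(143 + (248 + 372)*203) = -120*(143 + 620*203) = -120*(143 + 125860) = -120*126003 = -15120360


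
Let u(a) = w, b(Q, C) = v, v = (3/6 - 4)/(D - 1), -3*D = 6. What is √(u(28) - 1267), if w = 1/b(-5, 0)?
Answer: I*√62041/7 ≈ 35.583*I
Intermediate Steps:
D = -2 (D = -⅓*6 = -2)
v = 7/6 (v = (3/6 - 4)/(-2 - 1) = (3*(⅙) - 4)/(-3) = (½ - 4)*(-⅓) = -7/2*(-⅓) = 7/6 ≈ 1.1667)
b(Q, C) = 7/6
w = 6/7 (w = 1/(7/6) = 6/7 ≈ 0.85714)
u(a) = 6/7
√(u(28) - 1267) = √(6/7 - 1267) = √(-8863/7) = I*√62041/7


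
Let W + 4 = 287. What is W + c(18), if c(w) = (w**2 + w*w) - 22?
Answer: 909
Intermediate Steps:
W = 283 (W = -4 + 287 = 283)
c(w) = -22 + 2*w**2 (c(w) = (w**2 + w**2) - 22 = 2*w**2 - 22 = -22 + 2*w**2)
W + c(18) = 283 + (-22 + 2*18**2) = 283 + (-22 + 2*324) = 283 + (-22 + 648) = 283 + 626 = 909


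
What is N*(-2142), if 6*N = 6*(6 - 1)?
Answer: -10710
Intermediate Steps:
N = 5 (N = (6*(6 - 1))/6 = (6*5)/6 = (1/6)*30 = 5)
N*(-2142) = 5*(-2142) = -10710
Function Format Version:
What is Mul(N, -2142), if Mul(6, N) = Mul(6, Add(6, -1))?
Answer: -10710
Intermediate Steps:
N = 5 (N = Mul(Rational(1, 6), Mul(6, Add(6, -1))) = Mul(Rational(1, 6), Mul(6, 5)) = Mul(Rational(1, 6), 30) = 5)
Mul(N, -2142) = Mul(5, -2142) = -10710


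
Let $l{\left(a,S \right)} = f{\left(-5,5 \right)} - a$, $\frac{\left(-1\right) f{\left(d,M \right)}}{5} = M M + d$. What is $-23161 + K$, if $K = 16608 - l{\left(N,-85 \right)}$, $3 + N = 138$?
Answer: $-6318$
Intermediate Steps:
$N = 135$ ($N = -3 + 138 = 135$)
$f{\left(d,M \right)} = - 5 d - 5 M^{2}$ ($f{\left(d,M \right)} = - 5 \left(M M + d\right) = - 5 \left(M^{2} + d\right) = - 5 \left(d + M^{2}\right) = - 5 d - 5 M^{2}$)
$l{\left(a,S \right)} = -100 - a$ ($l{\left(a,S \right)} = \left(\left(-5\right) \left(-5\right) - 5 \cdot 5^{2}\right) - a = \left(25 - 125\right) - a = -100 - a$)
$K = 16843$ ($K = 16608 - \left(-100 - 135\right) = 16608 - -235 = 16608 + 235 = 16843$)
$-23161 + K = -23161 + 16843 = -6318$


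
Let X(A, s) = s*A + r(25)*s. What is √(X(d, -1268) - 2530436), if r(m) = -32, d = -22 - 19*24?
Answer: 14*I*√9611 ≈ 1372.5*I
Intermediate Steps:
d = -478 (d = -22 - 456 = -478)
X(A, s) = -32*s + A*s (X(A, s) = s*A - 32*s = A*s - 32*s = -32*s + A*s)
√(X(d, -1268) - 2530436) = √(-1268*(-32 - 478) - 2530436) = √(-1268*(-510) - 2530436) = √(646680 - 2530436) = √(-1883756) = 14*I*√9611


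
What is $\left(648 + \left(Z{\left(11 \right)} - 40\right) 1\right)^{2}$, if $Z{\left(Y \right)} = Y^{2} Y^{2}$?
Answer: $232532001$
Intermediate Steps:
$Z{\left(Y \right)} = Y^{4}$
$\left(648 + \left(Z{\left(11 \right)} - 40\right) 1\right)^{2} = \left(648 + \left(11^{4} - 40\right) 1\right)^{2} = \left(648 + \left(14641 - 40\right) 1\right)^{2} = \left(648 + 14601 \cdot 1\right)^{2} = \left(648 + 14601\right)^{2} = 15249^{2} = 232532001$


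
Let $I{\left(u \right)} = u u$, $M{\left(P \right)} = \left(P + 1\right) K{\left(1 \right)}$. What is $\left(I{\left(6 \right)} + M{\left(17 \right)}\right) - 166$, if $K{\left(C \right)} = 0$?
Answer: $-130$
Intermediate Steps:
$M{\left(P \right)} = 0$ ($M{\left(P \right)} = \left(P + 1\right) 0 = \left(1 + P\right) 0 = 0$)
$I{\left(u \right)} = u^{2}$
$\left(I{\left(6 \right)} + M{\left(17 \right)}\right) - 166 = \left(6^{2} + 0\right) - 166 = \left(36 + 0\right) - 166 = 36 - 166 = -130$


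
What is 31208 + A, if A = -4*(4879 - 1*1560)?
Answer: 17932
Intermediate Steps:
A = -13276 (A = -4*(4879 - 1560) = -4*3319 = -13276)
31208 + A = 31208 - 13276 = 17932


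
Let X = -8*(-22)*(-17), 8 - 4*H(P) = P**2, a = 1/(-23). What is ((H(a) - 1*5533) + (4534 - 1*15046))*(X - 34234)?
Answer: 631855306257/1058 ≈ 5.9722e+8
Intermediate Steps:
a = -1/23 ≈ -0.043478
H(P) = 2 - P**2/4
X = -2992 (X = 176*(-17) = -2992)
((H(a) - 1*5533) + (4534 - 1*15046))*(X - 34234) = (((2 - (-1/23)**2/4) - 1*5533) + (4534 - 1*15046))*(-2992 - 34234) = (((2 - 1/4*1/529) - 5533) + (4534 - 15046))*(-37226) = (((2 - 1/2116) - 5533) - 10512)*(-37226) = ((4231/2116 - 5533) - 10512)*(-37226) = (-11703597/2116 - 10512)*(-37226) = -33946989/2116*(-37226) = 631855306257/1058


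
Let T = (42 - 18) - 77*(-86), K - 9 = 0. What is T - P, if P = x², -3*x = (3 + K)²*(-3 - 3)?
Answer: -76298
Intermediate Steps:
K = 9 (K = 9 + 0 = 9)
T = 6646 (T = 24 + 6622 = 6646)
x = 288 (x = -(3 + 9)²*(-3 - 3)/3 = -12²*(-6)/3 = -48*(-6) = -⅓*(-864) = 288)
P = 82944 (P = 288² = 82944)
T - P = 6646 - 1*82944 = 6646 - 82944 = -76298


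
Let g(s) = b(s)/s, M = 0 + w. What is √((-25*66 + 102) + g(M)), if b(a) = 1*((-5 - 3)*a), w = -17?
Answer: 2*I*√389 ≈ 39.446*I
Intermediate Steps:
M = -17 (M = 0 - 17 = -17)
b(a) = -8*a (b(a) = 1*(-8*a) = -8*a)
g(s) = -8 (g(s) = (-8*s)/s = -8)
√((-25*66 + 102) + g(M)) = √((-25*66 + 102) - 8) = √((-1650 + 102) - 8) = √(-1548 - 8) = √(-1556) = 2*I*√389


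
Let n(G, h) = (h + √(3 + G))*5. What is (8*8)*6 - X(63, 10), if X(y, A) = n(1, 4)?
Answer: 354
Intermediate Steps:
n(G, h) = 5*h + 5*√(3 + G)
X(y, A) = 30 (X(y, A) = 5*4 + 5*√(3 + 1) = 20 + 5*√4 = 20 + 5*2 = 20 + 10 = 30)
(8*8)*6 - X(63, 10) = (8*8)*6 - 1*30 = 64*6 - 30 = 384 - 30 = 354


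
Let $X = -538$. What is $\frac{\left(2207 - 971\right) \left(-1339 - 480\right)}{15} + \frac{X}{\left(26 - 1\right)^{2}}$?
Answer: $- \frac{93679038}{625} \approx -1.4989 \cdot 10^{5}$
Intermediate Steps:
$\frac{\left(2207 - 971\right) \left(-1339 - 480\right)}{15} + \frac{X}{\left(26 - 1\right)^{2}} = \frac{\left(2207 - 971\right) \left(-1339 - 480\right)}{15} - \frac{538}{\left(26 - 1\right)^{2}} = 1236 \left(-1819\right) \frac{1}{15} - \frac{538}{25^{2}} = \left(-2248284\right) \frac{1}{15} - \frac{538}{625} = - \frac{749428}{5} - \frac{538}{625} = - \frac{93679038}{625}$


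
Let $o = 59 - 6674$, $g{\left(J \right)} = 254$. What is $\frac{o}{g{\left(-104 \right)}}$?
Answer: $- \frac{6615}{254} \approx -26.043$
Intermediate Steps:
$o = -6615$ ($o = 59 - 6674 = -6615$)
$\frac{o}{g{\left(-104 \right)}} = - \frac{6615}{254}$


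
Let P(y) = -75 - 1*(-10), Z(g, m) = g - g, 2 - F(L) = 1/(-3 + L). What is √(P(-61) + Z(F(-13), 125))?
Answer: I*√65 ≈ 8.0623*I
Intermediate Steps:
F(L) = 2 - 1/(-3 + L)
Z(g, m) = 0
P(y) = -65 (P(y) = -75 + 10 = -65)
√(P(-61) + Z(F(-13), 125)) = √(-65 + 0) = √(-65) = I*√65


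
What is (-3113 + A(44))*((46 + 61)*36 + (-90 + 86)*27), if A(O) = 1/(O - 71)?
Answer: -34965632/3 ≈ -1.1655e+7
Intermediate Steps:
A(O) = 1/(-71 + O)
(-3113 + A(44))*((46 + 61)*36 + (-90 + 86)*27) = (-3113 + 1/(-71 + 44))*((46 + 61)*36 + (-90 + 86)*27) = (-3113 + 1/(-27))*(107*36 - 4*27) = (-3113 - 1/27)*(3852 - 108) = -84052/27*3744 = -34965632/3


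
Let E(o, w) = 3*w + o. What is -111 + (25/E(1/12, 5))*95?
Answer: 8409/181 ≈ 46.459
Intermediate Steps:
E(o, w) = o + 3*w
-111 + (25/E(1/12, 5))*95 = -111 + (25/(1/12 + 3*5))*95 = -111 + (25/(1/12 + 15))*95 = -111 + (25/(181/12))*95 = -111 + (25*(12/181))*95 = -111 + (300/181)*95 = -111 + 28500/181 = 8409/181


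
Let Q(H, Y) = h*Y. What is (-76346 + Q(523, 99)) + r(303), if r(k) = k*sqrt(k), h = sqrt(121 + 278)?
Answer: -76346 + 99*sqrt(399) + 303*sqrt(303) ≈ -69094.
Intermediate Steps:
h = sqrt(399) ≈ 19.975
r(k) = k**(3/2)
Q(H, Y) = Y*sqrt(399) (Q(H, Y) = sqrt(399)*Y = Y*sqrt(399))
(-76346 + Q(523, 99)) + r(303) = (-76346 + 99*sqrt(399)) + 303**(3/2) = (-76346 + 99*sqrt(399)) + 303*sqrt(303) = -76346 + 99*sqrt(399) + 303*sqrt(303)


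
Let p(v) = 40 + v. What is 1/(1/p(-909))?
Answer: -869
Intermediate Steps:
1/(1/p(-909)) = 1/(1/(40 - 909)) = 1/(1/(-869)) = 1/(-1/869) = -869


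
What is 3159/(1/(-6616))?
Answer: -20899944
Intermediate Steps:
3159/(1/(-6616)) = 3159/(-1/6616) = 3159*(-6616) = -20899944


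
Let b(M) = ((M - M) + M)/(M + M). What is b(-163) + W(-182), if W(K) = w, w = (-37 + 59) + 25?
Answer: 95/2 ≈ 47.500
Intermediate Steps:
b(M) = ½ (b(M) = (0 + M)/((2*M)) = M*(1/(2*M)) = ½)
w = 47 (w = 22 + 25 = 47)
W(K) = 47
b(-163) + W(-182) = ½ + 47 = 95/2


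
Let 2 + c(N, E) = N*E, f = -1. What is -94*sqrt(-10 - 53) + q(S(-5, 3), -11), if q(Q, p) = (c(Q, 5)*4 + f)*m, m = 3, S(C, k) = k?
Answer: 153 - 282*I*sqrt(7) ≈ 153.0 - 746.1*I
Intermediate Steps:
c(N, E) = -2 + E*N (c(N, E) = -2 + N*E = -2 + E*N)
q(Q, p) = -27 + 60*Q (q(Q, p) = ((-2 + 5*Q)*4 - 1)*3 = ((-8 + 20*Q) - 1)*3 = (-9 + 20*Q)*3 = -27 + 60*Q)
-94*sqrt(-10 - 53) + q(S(-5, 3), -11) = -94*sqrt(-10 - 53) + (-27 + 60*3) = -282*I*sqrt(7) + (-27 + 180) = -282*I*sqrt(7) + 153 = 153 - 282*I*sqrt(7)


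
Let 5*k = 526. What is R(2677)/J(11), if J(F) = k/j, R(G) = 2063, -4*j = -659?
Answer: 6797585/2104 ≈ 3230.8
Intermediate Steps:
j = 659/4 (j = -¼*(-659) = 659/4 ≈ 164.75)
k = 526/5 (k = (⅕)*526 = 526/5 ≈ 105.20)
J(F) = 2104/3295 (J(F) = 526/(5*(659/4)) = (526/5)*(4/659) = 2104/3295)
R(2677)/J(11) = 2063/(2104/3295) = 2063*(3295/2104) = 6797585/2104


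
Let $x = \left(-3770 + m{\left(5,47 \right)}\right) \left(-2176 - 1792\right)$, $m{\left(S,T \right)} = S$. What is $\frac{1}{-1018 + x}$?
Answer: $\frac{1}{14938502} \approx 6.6941 \cdot 10^{-8}$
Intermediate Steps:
$x = 14939520$ ($x = \left(-3770 + 5\right) \left(-2176 - 1792\right) = \left(-3765\right) \left(-3968\right) = 14939520$)
$\frac{1}{-1018 + x} = \frac{1}{-1018 + 14939520} = \frac{1}{14938502}$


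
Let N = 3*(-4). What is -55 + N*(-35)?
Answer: 365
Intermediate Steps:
N = -12
-55 + N*(-35) = -55 - 12*(-35) = -55 + 420 = 365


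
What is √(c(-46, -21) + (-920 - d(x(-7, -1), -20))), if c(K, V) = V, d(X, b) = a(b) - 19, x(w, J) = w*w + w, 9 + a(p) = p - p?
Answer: I*√913 ≈ 30.216*I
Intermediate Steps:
a(p) = -9 (a(p) = -9 + (p - p) = -9 + 0 = -9)
x(w, J) = w + w² (x(w, J) = w² + w = w + w²)
d(X, b) = -28 (d(X, b) = -9 - 19 = -28)
√(c(-46, -21) + (-920 - d(x(-7, -1), -20))) = √(-21 + (-920 - 1*(-28))) = √(-21 + (-920 + 28)) = √(-21 - 892) = √(-913) = I*√913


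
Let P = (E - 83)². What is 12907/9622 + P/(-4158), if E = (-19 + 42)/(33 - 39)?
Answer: -339891143/720148968 ≈ -0.47197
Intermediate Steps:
E = -23/6 (E = 23/(-6) = 23*(-⅙) = -23/6 ≈ -3.8333)
P = 271441/36 (P = (-23/6 - 83)² = (-521/6)² = 271441/36 ≈ 7540.0)
12907/9622 + P/(-4158) = 12907/9622 + (271441/36)/(-4158) = 12907*(1/9622) + (271441/36)*(-1/4158) = 12907/9622 - 271441/149688 = -339891143/720148968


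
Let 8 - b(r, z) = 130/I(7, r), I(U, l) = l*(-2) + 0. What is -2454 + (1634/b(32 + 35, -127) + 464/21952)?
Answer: -1873278443/824572 ≈ -2271.8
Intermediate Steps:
I(U, l) = -2*l (I(U, l) = -2*l + 0 = -2*l)
b(r, z) = 8 + 65/r (b(r, z) = 8 - 130/((-2*r)) = 8 - 130*(-1/(2*r)) = 8 - (-65)/r = 8 + 65/r)
-2454 + (1634/b(32 + 35, -127) + 464/21952) = -2454 + (1634/(8 + 65/(32 + 35)) + 464/21952) = -2454 + (1634/(8 + 65/67) + 464*(1/21952)) = -2454 + (1634/(8 + 65*(1/67)) + 29/1372) = -2454 + (1634/(8 + 65/67) + 29/1372) = -2454 + (1634/(601/67) + 29/1372) = -2454 + (1634*(67/601) + 29/1372) = -2454 + (109478/601 + 29/1372) = -2454 + 150221245/824572 = -1873278443/824572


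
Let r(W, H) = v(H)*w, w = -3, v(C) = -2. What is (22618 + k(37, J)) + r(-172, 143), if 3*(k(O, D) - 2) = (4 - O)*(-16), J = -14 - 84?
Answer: 22802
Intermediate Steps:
r(W, H) = 6 (r(W, H) = -2*(-3) = 6)
J = -98
k(O, D) = -58/3 + 16*O/3 (k(O, D) = 2 + ((4 - O)*(-16))/3 = 2 + (-64 + 16*O)/3 = 2 + (-64/3 + 16*O/3) = -58/3 + 16*O/3)
(22618 + k(37, J)) + r(-172, 143) = (22618 + (-58/3 + (16/3)*37)) + 6 = (22618 + (-58/3 + 592/3)) + 6 = (22618 + 178) + 6 = 22796 + 6 = 22802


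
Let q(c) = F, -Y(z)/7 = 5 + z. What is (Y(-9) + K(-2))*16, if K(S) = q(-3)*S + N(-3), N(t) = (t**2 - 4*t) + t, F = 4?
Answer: 608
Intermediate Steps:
Y(z) = -35 - 7*z (Y(z) = -7*(5 + z) = -35 - 7*z)
q(c) = 4
N(t) = t**2 - 3*t
K(S) = 18 + 4*S (K(S) = 4*S - 3*(-3 - 3) = 4*S - 3*(-6) = 4*S + 18 = 18 + 4*S)
(Y(-9) + K(-2))*16 = ((-35 - 7*(-9)) + (18 + 4*(-2)))*16 = ((-35 + 63) + (18 - 8))*16 = (28 + 10)*16 = 38*16 = 608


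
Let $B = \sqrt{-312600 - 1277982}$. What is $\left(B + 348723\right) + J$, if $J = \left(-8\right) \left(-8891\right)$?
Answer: $419851 + i \sqrt{1590582} \approx 4.1985 \cdot 10^{5} + 1261.2 i$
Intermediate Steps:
$J = 71128$
$B = i \sqrt{1590582}$ ($B = \sqrt{-1590582} = i \sqrt{1590582} \approx 1261.2 i$)
$\left(B + 348723\right) + J = \left(i \sqrt{1590582} + 348723\right) + 71128 = \left(348723 + i \sqrt{1590582}\right) + 71128 = 419851 + i \sqrt{1590582}$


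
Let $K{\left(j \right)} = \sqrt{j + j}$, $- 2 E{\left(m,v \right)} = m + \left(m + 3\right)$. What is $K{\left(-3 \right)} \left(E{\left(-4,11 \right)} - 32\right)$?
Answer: $- \frac{59 i \sqrt{6}}{2} \approx - 72.26 i$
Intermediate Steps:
$E{\left(m,v \right)} = - \frac{3}{2} - m$ ($E{\left(m,v \right)} = - \frac{m + \left(m + 3\right)}{2} = - \frac{m + \left(3 + m\right)}{2} = - \frac{3 + 2 m}{2} = - \frac{3}{2} - m$)
$K{\left(j \right)} = \sqrt{2} \sqrt{j}$ ($K{\left(j \right)} = \sqrt{2 j} = \sqrt{2} \sqrt{j}$)
$K{\left(-3 \right)} \left(E{\left(-4,11 \right)} - 32\right) = \sqrt{2} \sqrt{-3} \left(\left(- \frac{3}{2} - -4\right) - 32\right) = \sqrt{2} i \sqrt{3} \left(\left(- \frac{3}{2} + 4\right) - 32\right) = i \sqrt{6} \left(\frac{5}{2} - 32\right) = i \sqrt{6} \left(- \frac{59}{2}\right) = - \frac{59 i \sqrt{6}}{2}$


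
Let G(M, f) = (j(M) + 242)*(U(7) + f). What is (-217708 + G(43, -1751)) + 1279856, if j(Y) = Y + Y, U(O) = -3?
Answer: 486836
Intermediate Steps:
j(Y) = 2*Y
G(M, f) = (-3 + f)*(242 + 2*M) (G(M, f) = (2*M + 242)*(-3 + f) = (242 + 2*M)*(-3 + f) = (-3 + f)*(242 + 2*M))
(-217708 + G(43, -1751)) + 1279856 = (-217708 + (-726 - 6*43 + 242*(-1751) + 2*43*(-1751))) + 1279856 = (-217708 + (-726 - 258 - 423742 - 150586)) + 1279856 = (-217708 - 575312) + 1279856 = -793020 + 1279856 = 486836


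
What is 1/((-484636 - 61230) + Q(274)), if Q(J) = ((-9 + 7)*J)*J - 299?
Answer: -1/696317 ≈ -1.4361e-6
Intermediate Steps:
Q(J) = -299 - 2*J² (Q(J) = (-2*J)*J - 299 = -2*J² - 299 = -299 - 2*J²)
1/((-484636 - 61230) + Q(274)) = 1/((-484636 - 61230) + (-299 - 2*274²)) = 1/(-545866 + (-299 - 2*75076)) = 1/(-545866 + (-299 - 150152)) = 1/(-545866 - 150451) = 1/(-696317) = -1/696317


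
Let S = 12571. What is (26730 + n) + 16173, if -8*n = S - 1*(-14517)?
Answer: 39517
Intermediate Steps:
n = -3386 (n = -(12571 - 1*(-14517))/8 = -(12571 + 14517)/8 = -1/8*27088 = -3386)
(26730 + n) + 16173 = (26730 - 3386) + 16173 = 23344 + 16173 = 39517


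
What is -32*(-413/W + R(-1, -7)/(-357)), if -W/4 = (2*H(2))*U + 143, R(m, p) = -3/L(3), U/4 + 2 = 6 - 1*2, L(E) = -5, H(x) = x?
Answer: -56008/2975 ≈ -18.826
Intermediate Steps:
U = 8 (U = -8 + 4*(6 - 1*2) = -8 + 4*(6 - 2) = -8 + 4*4 = -8 + 16 = 8)
R(m, p) = ⅗ (R(m, p) = -3/(-5) = -3*(-⅕) = ⅗)
W = -700 (W = -4*((2*2)*8 + 143) = -4*(4*8 + 143) = -4*(32 + 143) = -4*175 = -700)
-32*(-413/W + R(-1, -7)/(-357)) = -32*(-413/(-700) + (⅗)/(-357)) = -32*(-413*(-1/700) + (⅗)*(-1/357)) = -32*(59/100 - 1/595) = -32*7001/11900 = -56008/2975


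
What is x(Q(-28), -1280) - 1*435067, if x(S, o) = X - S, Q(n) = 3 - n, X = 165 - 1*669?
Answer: -435602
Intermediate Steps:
X = -504 (X = 165 - 669 = -504)
x(S, o) = -504 - S
x(Q(-28), -1280) - 1*435067 = (-504 - (3 - 1*(-28))) - 1*435067 = (-504 - (3 + 28)) - 435067 = (-504 - 1*31) - 435067 = (-504 - 31) - 435067 = -535 - 435067 = -435602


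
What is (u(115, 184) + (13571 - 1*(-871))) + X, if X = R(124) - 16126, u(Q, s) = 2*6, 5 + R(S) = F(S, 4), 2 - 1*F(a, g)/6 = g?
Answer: -1689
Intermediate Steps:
F(a, g) = 12 - 6*g
R(S) = -17 (R(S) = -5 + (12 - 6*4) = -5 + (12 - 24) = -5 - 12 = -17)
u(Q, s) = 12
X = -16143 (X = -17 - 16126 = -16143)
(u(115, 184) + (13571 - 1*(-871))) + X = (12 + (13571 - 1*(-871))) - 16143 = (12 + (13571 + 871)) - 16143 = (12 + 14442) - 16143 = 14454 - 16143 = -1689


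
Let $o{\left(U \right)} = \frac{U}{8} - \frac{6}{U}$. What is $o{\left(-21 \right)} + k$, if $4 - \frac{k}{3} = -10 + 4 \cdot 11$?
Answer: $- \frac{5171}{56} \approx -92.339$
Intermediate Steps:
$o{\left(U \right)} = - \frac{6}{U} + \frac{U}{8}$ ($o{\left(U \right)} = U \frac{1}{8} - \frac{6}{U} = \frac{U}{8} - \frac{6}{U} = - \frac{6}{U} + \frac{U}{8}$)
$k = -90$ ($k = 12 - 3 \left(-10 + 4 \cdot 11\right) = 12 - 3 \left(-10 + 44\right) = 12 - 102 = -90$)
$o{\left(-21 \right)} + k = \left(- \frac{6}{-21} + \frac{1}{8} \left(-21\right)\right) - 90 = \left(\left(-6\right) \left(- \frac{1}{21}\right) - \frac{21}{8}\right) - 90 = \left(\frac{2}{7} - \frac{21}{8}\right) - 90 = - \frac{131}{56} - 90 = - \frac{5171}{56}$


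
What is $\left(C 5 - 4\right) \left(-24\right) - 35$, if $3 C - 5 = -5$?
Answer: $61$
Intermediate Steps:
$C = 0$ ($C = \frac{5}{3} + \frac{1}{3} \left(-5\right) = \frac{5}{3} - \frac{5}{3} = 0$)
$\left(C 5 - 4\right) \left(-24\right) - 35 = \left(0 \cdot 5 - 4\right) \left(-24\right) - 35 = \left(0 - 4\right) \left(-24\right) - 35 = \left(-4\right) \left(-24\right) - 35 = 96 - 35 = 61$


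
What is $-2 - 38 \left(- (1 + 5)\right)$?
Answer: $226$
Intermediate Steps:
$-2 - 38 \left(- (1 + 5)\right) = -2 - 38 \left(\left(-1\right) 6\right) = -2 - -228 = -2 + 228 = 226$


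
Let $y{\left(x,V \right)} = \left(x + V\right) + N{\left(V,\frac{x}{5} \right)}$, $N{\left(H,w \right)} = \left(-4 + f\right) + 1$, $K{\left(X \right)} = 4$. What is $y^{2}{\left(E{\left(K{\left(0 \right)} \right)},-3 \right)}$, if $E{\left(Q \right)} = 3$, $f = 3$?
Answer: $0$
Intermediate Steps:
$N{\left(H,w \right)} = 0$ ($N{\left(H,w \right)} = \left(-4 + 3\right) + 1 = -1 + 1 = 0$)
$y{\left(x,V \right)} = V + x$ ($y{\left(x,V \right)} = \left(x + V\right) + 0 = \left(V + x\right) + 0 = V + x$)
$y^{2}{\left(E{\left(K{\left(0 \right)} \right)},-3 \right)} = \left(-3 + 3\right)^{2} = 0^{2} = 0$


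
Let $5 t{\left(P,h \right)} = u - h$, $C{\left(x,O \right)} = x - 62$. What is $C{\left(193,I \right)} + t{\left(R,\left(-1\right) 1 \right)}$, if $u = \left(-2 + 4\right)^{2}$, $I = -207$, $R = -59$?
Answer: $132$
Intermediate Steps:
$C{\left(x,O \right)} = -62 + x$
$u = 4$ ($u = 2^{2} = 4$)
$t{\left(P,h \right)} = \frac{4}{5} - \frac{h}{5}$ ($t{\left(P,h \right)} = \frac{4 - h}{5} = \frac{4}{5} - \frac{h}{5}$)
$C{\left(193,I \right)} + t{\left(R,\left(-1\right) 1 \right)} = \left(-62 + 193\right) + \left(\frac{4}{5} - \frac{\left(-1\right) 1}{5}\right) = 131 + \left(\frac{4}{5} - - \frac{1}{5}\right) = 131 + \left(\frac{4}{5} + \frac{1}{5}\right) = 131 + 1 = 132$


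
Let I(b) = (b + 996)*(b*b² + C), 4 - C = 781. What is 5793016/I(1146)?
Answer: 2896508/1611918573489 ≈ 1.7969e-6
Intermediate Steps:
C = -777 (C = 4 - 1*781 = 4 - 781 = -777)
I(b) = (-777 + b³)*(996 + b) (I(b) = (b + 996)*(b*b² - 777) = (996 + b)*(b³ - 777) = (996 + b)*(-777 + b³) = (-777 + b³)*(996 + b))
5793016/I(1146) = 5793016/(-773892 + 1146⁴ - 777*1146 + 996*1146³) = 5793016/(-773892 + 1724798915856 - 890442 + 996*1505060136) = 5793016/(-773892 + 1724798915856 - 890442 + 1499039895456) = 5793016/3223837146978 = 5793016*(1/3223837146978) = 2896508/1611918573489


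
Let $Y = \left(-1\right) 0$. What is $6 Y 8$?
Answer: $0$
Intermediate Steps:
$Y = 0$
$6 Y 8 = 6 \cdot 0 \cdot 8 = 0 \cdot 8 = 0$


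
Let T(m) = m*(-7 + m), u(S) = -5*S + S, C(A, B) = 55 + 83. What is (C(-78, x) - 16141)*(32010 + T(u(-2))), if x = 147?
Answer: -512384054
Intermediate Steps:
C(A, B) = 138
u(S) = -4*S
(C(-78, x) - 16141)*(32010 + T(u(-2))) = (138 - 16141)*(32010 + (-4*(-2))*(-7 - 4*(-2))) = -16003*(32010 + 8*(-7 + 8)) = -16003*(32010 + 8*1) = -16003*(32010 + 8) = -16003*32018 = -512384054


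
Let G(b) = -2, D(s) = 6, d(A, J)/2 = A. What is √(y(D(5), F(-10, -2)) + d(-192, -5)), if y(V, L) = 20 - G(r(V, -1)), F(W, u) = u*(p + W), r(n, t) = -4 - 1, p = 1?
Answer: I*√362 ≈ 19.026*I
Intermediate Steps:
d(A, J) = 2*A
r(n, t) = -5
F(W, u) = u*(1 + W)
y(V, L) = 22 (y(V, L) = 20 - 1*(-2) = 20 + 2 = 22)
√(y(D(5), F(-10, -2)) + d(-192, -5)) = √(22 + 2*(-192)) = √(22 - 384) = √(-362) = I*√362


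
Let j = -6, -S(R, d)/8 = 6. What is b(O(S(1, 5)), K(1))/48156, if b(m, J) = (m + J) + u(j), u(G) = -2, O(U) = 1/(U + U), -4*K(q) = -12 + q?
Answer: 71/4622976 ≈ 1.5358e-5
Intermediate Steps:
K(q) = 3 - q/4 (K(q) = -(-12 + q)/4 = 3 - q/4)
S(R, d) = -48 (S(R, d) = -8*6 = -48)
O(U) = 1/(2*U)
b(m, J) = -2 + J + m (b(m, J) = (m + J) - 2 = (J + m) - 2 = -2 + J + m)
b(O(S(1, 5)), K(1))/48156 = (-2 + (3 - 1/4*1) + (1/2)/(-48))/48156 = (-2 + (3 - 1/4) + (1/2)*(-1/48))*(1/48156) = (-2 + 11/4 - 1/96)*(1/48156) = (71/96)*(1/48156) = 71/4622976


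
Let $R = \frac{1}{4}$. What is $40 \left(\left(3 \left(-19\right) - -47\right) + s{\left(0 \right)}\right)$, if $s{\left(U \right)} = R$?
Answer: $-390$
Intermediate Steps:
$R = \frac{1}{4} \approx 0.25$
$s{\left(U \right)} = \frac{1}{4}$
$40 \left(\left(3 \left(-19\right) - -47\right) + s{\left(0 \right)}\right) = 40 \left(\left(3 \left(-19\right) - -47\right) + \frac{1}{4}\right) = 40 \left(\left(-57 + 47\right) + \frac{1}{4}\right) = 40 \left(-10 + \frac{1}{4}\right) = 40 \left(- \frac{39}{4}\right) = -390$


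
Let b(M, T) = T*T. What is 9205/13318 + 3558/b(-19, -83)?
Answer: 110798689/91747702 ≈ 1.2076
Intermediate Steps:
b(M, T) = T**2
9205/13318 + 3558/b(-19, -83) = 9205/13318 + 3558/((-83)**2) = 9205*(1/13318) + 3558/6889 = 9205/13318 + 3558*(1/6889) = 9205/13318 + 3558/6889 = 110798689/91747702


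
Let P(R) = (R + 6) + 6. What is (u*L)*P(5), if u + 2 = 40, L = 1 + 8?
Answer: 5814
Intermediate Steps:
L = 9
u = 38 (u = -2 + 40 = 38)
P(R) = 12 + R (P(R) = (6 + R) + 6 = 12 + R)
(u*L)*P(5) = (38*9)*(12 + 5) = 342*17 = 5814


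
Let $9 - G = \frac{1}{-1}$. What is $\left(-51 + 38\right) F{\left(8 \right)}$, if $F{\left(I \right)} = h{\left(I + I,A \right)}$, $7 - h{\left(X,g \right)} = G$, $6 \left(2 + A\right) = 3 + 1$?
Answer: $39$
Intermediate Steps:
$A = - \frac{4}{3}$ ($A = -2 + \frac{3 + 1}{6} = -2 + \frac{1}{6} \cdot 4 = -2 + \frac{2}{3} = - \frac{4}{3} \approx -1.3333$)
$G = 10$ ($G = 9 - \frac{1}{-1} = 9 - -1 = 9 + 1 = 10$)
$h{\left(X,g \right)} = -3$ ($h{\left(X,g \right)} = 7 - 10 = -3$)
$F{\left(I \right)} = -3$
$\left(-51 + 38\right) F{\left(8 \right)} = \left(-51 + 38\right) \left(-3\right) = \left(-13\right) \left(-3\right) = 39$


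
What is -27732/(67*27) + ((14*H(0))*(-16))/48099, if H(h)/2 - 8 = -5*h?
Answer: -148929436/9667899 ≈ -15.405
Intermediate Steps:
H(h) = 16 - 10*h (H(h) = 16 + 2*(-5*h) = 16 - 10*h)
-27732/(67*27) + ((14*H(0))*(-16))/48099 = -27732/(67*27) + ((14*(16 - 10*0))*(-16))/48099 = -27732/1809 + ((14*(16 + 0))*(-16))*(1/48099) = -27732*1/1809 + ((14*16)*(-16))*(1/48099) = -9244/603 + (224*(-16))*(1/48099) = -9244/603 - 3584*1/48099 = -9244/603 - 3584/48099 = -148929436/9667899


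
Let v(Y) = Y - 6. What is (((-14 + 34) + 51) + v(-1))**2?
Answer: 4096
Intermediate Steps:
v(Y) = -6 + Y
(((-14 + 34) + 51) + v(-1))**2 = (((-14 + 34) + 51) + (-6 - 1))**2 = ((20 + 51) - 7)**2 = (71 - 7)**2 = 64**2 = 4096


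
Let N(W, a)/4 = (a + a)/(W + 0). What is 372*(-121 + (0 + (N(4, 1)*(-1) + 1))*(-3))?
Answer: -43896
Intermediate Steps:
N(W, a) = 8*a/W (N(W, a) = 4*((a + a)/(W + 0)) = 4*((2*a)/W) = 4*(2*a/W) = 8*a/W)
372*(-121 + (0 + (N(4, 1)*(-1) + 1))*(-3)) = 372*(-121 + (0 + ((8*1/4)*(-1) + 1))*(-3)) = 372*(-121 + (0 + ((8*1*(1/4))*(-1) + 1))*(-3)) = 372*(-121 + (0 + (2*(-1) + 1))*(-3)) = 372*(-121 + (0 + (-2 + 1))*(-3)) = 372*(-121 + (0 - 1)*(-3)) = 372*(-121 - 1*(-3)) = 372*(-121 + 3) = 372*(-118) = -43896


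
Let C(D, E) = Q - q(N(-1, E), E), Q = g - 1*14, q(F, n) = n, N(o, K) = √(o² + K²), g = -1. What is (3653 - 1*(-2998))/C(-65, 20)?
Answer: -6651/35 ≈ -190.03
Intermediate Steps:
N(o, K) = √(K² + o²)
Q = -15 (Q = -1 - 1*14 = -1 - 14 = -15)
C(D, E) = -15 - E
(3653 - 1*(-2998))/C(-65, 20) = (3653 - 1*(-2998))/(-15 - 1*20) = (3653 + 2998)/(-15 - 20) = 6651/(-35) = 6651*(-1/35) = -6651/35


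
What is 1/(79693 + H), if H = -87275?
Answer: -1/7582 ≈ -0.00013189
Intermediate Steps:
1/(79693 + H) = 1/(79693 - 87275) = 1/(-7582) = -1/7582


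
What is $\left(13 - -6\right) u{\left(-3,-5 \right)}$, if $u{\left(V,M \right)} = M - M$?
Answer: $0$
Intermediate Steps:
$u{\left(V,M \right)} = 0$
$\left(13 - -6\right) u{\left(-3,-5 \right)} = \left(13 - -6\right) 0 = \left(13 + 6\right) 0 = 19 \cdot 0 = 0$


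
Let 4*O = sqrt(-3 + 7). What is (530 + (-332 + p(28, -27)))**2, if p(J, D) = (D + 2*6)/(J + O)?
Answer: 14077504/361 ≈ 38996.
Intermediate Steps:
O = 1/2 (O = sqrt(-3 + 7)/4 = sqrt(4)/4 = (1/4)*2 = 1/2 ≈ 0.50000)
p(J, D) = (12 + D)/(1/2 + J) (p(J, D) = (D + 2*6)/(J + 1/2) = (D + 12)/(1/2 + J) = (12 + D)/(1/2 + J))
(530 + (-332 + p(28, -27)))**2 = (530 + (-332 + 2*(12 - 27)/(1 + 2*28)))**2 = (530 + (-332 + 2*(-15)/(1 + 56)))**2 = (530 + (-332 + 2*(-15)/57))**2 = (530 + (-332 + 2*(1/57)*(-15)))**2 = (530 + (-332 - 10/19))**2 = (530 - 6318/19)**2 = (3752/19)**2 = 14077504/361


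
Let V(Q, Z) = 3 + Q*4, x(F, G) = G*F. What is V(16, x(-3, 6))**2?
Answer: 4489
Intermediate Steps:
x(F, G) = F*G
V(Q, Z) = 3 + 4*Q
V(16, x(-3, 6))**2 = (3 + 4*16)**2 = (3 + 64)**2 = 67**2 = 4489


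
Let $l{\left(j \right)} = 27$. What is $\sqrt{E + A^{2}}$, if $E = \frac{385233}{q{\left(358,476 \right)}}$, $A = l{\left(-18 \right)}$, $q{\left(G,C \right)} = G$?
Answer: $\frac{\sqrt{231344970}}{358} \approx 42.486$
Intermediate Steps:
$A = 27$
$E = \frac{385233}{358} \approx 1076.1$
$\sqrt{E + A^{2}} = \sqrt{\frac{385233}{358} + 27^{2}} = \sqrt{\frac{385233}{358} + 729} = \sqrt{\frac{646215}{358}} = \frac{\sqrt{231344970}}{358}$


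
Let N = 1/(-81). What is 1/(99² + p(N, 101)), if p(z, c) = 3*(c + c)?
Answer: 1/10407 ≈ 9.6089e-5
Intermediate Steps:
N = -1/81 ≈ -0.012346
p(z, c) = 6*c (p(z, c) = 3*(2*c) = 6*c)
1/(99² + p(N, 101)) = 1/(99² + 6*101) = 1/(9801 + 606) = 1/10407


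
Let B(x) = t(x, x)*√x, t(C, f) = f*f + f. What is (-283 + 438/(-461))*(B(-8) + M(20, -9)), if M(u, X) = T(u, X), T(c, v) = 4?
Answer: -523604/461 - 14660912*I*√2/461 ≈ -1135.8 - 44975.0*I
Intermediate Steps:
M(u, X) = 4
t(C, f) = f + f² (t(C, f) = f² + f = f + f²)
B(x) = x^(3/2)*(1 + x) (B(x) = (x*(1 + x))*√x = x^(3/2)*(1 + x))
(-283 + 438/(-461))*(B(-8) + M(20, -9)) = (-283 + 438/(-461))*((-8)^(3/2)*(1 - 8) + 4) = (-283 + 438*(-1/461))*(-16*I*√2*(-7) + 4) = (-283 - 438/461)*(112*I*√2 + 4) = -130901*(4 + 112*I*√2)/461 = -523604/461 - 14660912*I*√2/461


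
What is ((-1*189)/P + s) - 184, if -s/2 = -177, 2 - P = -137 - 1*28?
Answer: 28201/167 ≈ 168.87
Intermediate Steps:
P = 167 (P = 2 - (-137 - 1*28) = 2 - (-137 - 28) = 2 - 1*(-165) = 2 + 165 = 167)
s = 354 (s = -2*(-177) = 354)
((-1*189)/P + s) - 184 = (-1*189/167 + 354) - 184 = (-189*1/167 + 354) - 184 = (-189/167 + 354) - 184 = 58929/167 - 184 = 28201/167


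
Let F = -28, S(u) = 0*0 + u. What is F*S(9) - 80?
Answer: -332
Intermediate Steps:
S(u) = u (S(u) = 0 + u = u)
F*S(9) - 80 = -28*9 - 80 = -252 - 80 = -332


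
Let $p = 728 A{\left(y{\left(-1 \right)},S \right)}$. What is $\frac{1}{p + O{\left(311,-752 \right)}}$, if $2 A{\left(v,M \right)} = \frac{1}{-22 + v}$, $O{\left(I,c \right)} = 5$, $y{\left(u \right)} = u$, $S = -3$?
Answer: $- \frac{23}{249} \approx -0.092369$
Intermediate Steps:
$A{\left(v,M \right)} = \frac{1}{2 \left(-22 + v\right)}$
$p = - \frac{364}{23}$ ($p = 728 \frac{1}{2 \left(-22 - 1\right)} = 728 \frac{1}{2 \left(-23\right)} = 728 \cdot \frac{1}{2} \left(- \frac{1}{23}\right) = 728 \left(- \frac{1}{46}\right) = - \frac{364}{23} \approx -15.826$)
$\frac{1}{p + O{\left(311,-752 \right)}} = \frac{1}{- \frac{364}{23} + 5} = \frac{1}{- \frac{249}{23}} = - \frac{23}{249}$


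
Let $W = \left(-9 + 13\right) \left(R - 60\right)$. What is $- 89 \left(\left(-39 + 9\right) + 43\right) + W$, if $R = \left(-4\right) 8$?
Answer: $-1525$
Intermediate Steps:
$R = -32$
$W = -368$ ($W = \left(-9 + 13\right) \left(-32 - 60\right) = 4 \left(-92\right) = -368$)
$- 89 \left(\left(-39 + 9\right) + 43\right) + W = - 89 \left(\left(-39 + 9\right) + 43\right) - 368 = - 89 \left(-30 + 43\right) - 368 = \left(-89\right) 13 - 368 = -1157 - 368 = -1525$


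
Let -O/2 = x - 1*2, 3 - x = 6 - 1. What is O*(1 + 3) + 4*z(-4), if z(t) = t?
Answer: 16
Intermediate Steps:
x = -2 (x = 3 - (6 - 1) = 3 - 1*5 = 3 - 5 = -2)
O = 8 (O = -2*(-2 - 1*2) = -2*(-2 - 2) = -2*(-4) = 8)
O*(1 + 3) + 4*z(-4) = 8*(1 + 3) + 4*(-4) = 8*4 - 16 = 32 - 16 = 16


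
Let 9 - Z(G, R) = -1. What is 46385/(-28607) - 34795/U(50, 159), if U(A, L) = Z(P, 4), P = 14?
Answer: -199168883/57214 ≈ -3481.1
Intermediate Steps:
Z(G, R) = 10 (Z(G, R) = 9 - 1*(-1) = 9 + 1 = 10)
U(A, L) = 10
46385/(-28607) - 34795/U(50, 159) = 46385/(-28607) - 34795/10 = 46385*(-1/28607) - 34795*⅒ = -46385/28607 - 6959/2 = -199168883/57214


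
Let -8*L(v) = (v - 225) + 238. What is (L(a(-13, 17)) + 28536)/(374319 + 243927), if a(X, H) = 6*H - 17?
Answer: 114095/2472984 ≈ 0.046137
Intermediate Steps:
a(X, H) = -17 + 6*H
L(v) = -13/8 - v/8 (L(v) = -((v - 225) + 238)/8 = -((-225 + v) + 238)/8 = -(13 + v)/8 = -13/8 - v/8)
(L(a(-13, 17)) + 28536)/(374319 + 243927) = ((-13/8 - (-17 + 6*17)/8) + 28536)/(374319 + 243927) = ((-13/8 - (-17 + 102)/8) + 28536)/618246 = ((-13/8 - ⅛*85) + 28536)*(1/618246) = ((-13/8 - 85/8) + 28536)*(1/618246) = (-49/4 + 28536)*(1/618246) = (114095/4)*(1/618246) = 114095/2472984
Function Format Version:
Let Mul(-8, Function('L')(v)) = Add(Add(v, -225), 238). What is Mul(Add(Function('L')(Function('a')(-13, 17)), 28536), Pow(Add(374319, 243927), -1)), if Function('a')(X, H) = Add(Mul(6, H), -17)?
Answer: Rational(114095, 2472984) ≈ 0.046137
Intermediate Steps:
Function('a')(X, H) = Add(-17, Mul(6, H))
Function('L')(v) = Add(Rational(-13, 8), Mul(Rational(-1, 8), v)) (Function('L')(v) = Mul(Rational(-1, 8), Add(Add(v, -225), 238)) = Mul(Rational(-1, 8), Add(Add(-225, v), 238)) = Mul(Rational(-1, 8), Add(13, v)) = Add(Rational(-13, 8), Mul(Rational(-1, 8), v)))
Mul(Add(Function('L')(Function('a')(-13, 17)), 28536), Pow(Add(374319, 243927), -1)) = Mul(Add(Add(Rational(-13, 8), Mul(Rational(-1, 8), Add(-17, Mul(6, 17)))), 28536), Pow(Add(374319, 243927), -1)) = Mul(Add(Add(Rational(-13, 8), Mul(Rational(-1, 8), Add(-17, 102))), 28536), Pow(618246, -1)) = Mul(Add(Add(Rational(-13, 8), Mul(Rational(-1, 8), 85)), 28536), Rational(1, 618246)) = Mul(Add(Add(Rational(-13, 8), Rational(-85, 8)), 28536), Rational(1, 618246)) = Mul(Add(Rational(-49, 4), 28536), Rational(1, 618246)) = Mul(Rational(114095, 4), Rational(1, 618246)) = Rational(114095, 2472984)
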